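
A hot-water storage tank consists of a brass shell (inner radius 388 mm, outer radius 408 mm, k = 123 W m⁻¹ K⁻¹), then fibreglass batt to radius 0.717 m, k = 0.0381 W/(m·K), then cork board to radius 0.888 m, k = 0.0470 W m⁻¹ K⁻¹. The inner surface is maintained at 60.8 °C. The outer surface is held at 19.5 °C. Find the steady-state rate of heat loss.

Q = 15.5 W

Series thermal resistances, inner to outer:
  R_brass = (1/0.388 − 1/0.408)/(4πk) = 0.1263/(4π·123) = 8.174×10^-5 K/W
  R_fibreglass batt = (1/0.408 − 1/0.717)/(4πk) = 1.056/(4π·0.0381) = 2.206 K/W
  R_cork board = (1/0.717 − 1/0.888)/(4πk) = 0.2686/(4π·0.0470) = 0.4547 K/W
ΣR = 8.174×10^-5 + 2.206 + 0.4547 = 2.661 K/W
Q = ΔT/ΣR = (60.8 °C − 19.5 °C)/2.661 = 15.5 W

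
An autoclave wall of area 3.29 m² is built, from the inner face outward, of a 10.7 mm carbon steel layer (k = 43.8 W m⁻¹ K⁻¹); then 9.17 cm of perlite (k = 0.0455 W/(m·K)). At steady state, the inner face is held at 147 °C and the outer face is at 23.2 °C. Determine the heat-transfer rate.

Series thermal resistances, inner to outer:
  R_carbon steel = L/(kA) = 0.0107/(43.8·3.29) = 7.425×10^-5 K/W
  R_perlite = L/(kA) = 0.0917/(0.0455·3.29) = 0.6126 K/W
ΣR = 7.425×10^-5 + 0.6126 = 0.6127 K/W
Q = ΔT/ΣR = (147 °C − 23.2 °C)/0.6127 = 202 W

Q = 202 W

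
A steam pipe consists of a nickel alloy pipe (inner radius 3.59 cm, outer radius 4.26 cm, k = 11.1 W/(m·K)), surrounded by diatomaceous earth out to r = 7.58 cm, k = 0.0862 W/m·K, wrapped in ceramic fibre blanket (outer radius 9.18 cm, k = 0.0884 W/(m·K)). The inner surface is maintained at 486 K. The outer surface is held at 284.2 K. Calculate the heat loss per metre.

Q' = 143 W/m

Resistance network (inner→outer):
  R'_nickel alloy = ln(0.0426/0.0359)/(2πk) = 0.1711/(2π·11.1) = 0.002454 m·K/W
  R'_diatomaceous earth = ln(0.0758/0.0426)/(2πk) = 0.5762/(2π·0.0862) = 1.064 m·K/W
  R'_ceramic fibre blanket = ln(0.0918/0.0758)/(2πk) = 0.1915/(2π·0.0884) = 0.3448 m·K/W
ΣR = 0.002454 + 1.064 + 0.3448 = 1.411 m·K/W
Q' = ΔT/ΣR = (486 K − 284.2 K)/1.411 = 143 W/m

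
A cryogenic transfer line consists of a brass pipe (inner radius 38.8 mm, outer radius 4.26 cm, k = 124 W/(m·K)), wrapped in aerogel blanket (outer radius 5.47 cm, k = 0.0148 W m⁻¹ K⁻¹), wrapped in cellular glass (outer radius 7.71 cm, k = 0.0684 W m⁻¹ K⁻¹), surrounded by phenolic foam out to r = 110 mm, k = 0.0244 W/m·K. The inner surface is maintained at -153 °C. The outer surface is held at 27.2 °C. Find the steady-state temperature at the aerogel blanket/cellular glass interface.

T = -69.5 °C

Resistance network (inner→outer):
  R'_brass = ln(0.0426/0.0388)/(2πk) = 0.09343/(2π·124) = 1.199×10^-4 m·K/W
  R'_aerogel blanket = ln(0.0547/0.0426)/(2πk) = 0.2500/(2π·0.0148) = 2.689 m·K/W
  R'_cellular glass = ln(0.0771/0.0547)/(2πk) = 0.3432/(2π·0.0684) = 0.7987 m·K/W
  R'_phenolic foam = ln(0.110/0.0771)/(2πk) = 0.3554/(2π·0.0244) = 2.318 m·K/W
ΣR = 1.199×10^-4 + 2.689 + 0.7987 + 2.318 = 5.806 m·K/W
Q' = ΔT/ΣR = (-153 °C − 27.2 °C)/5.806 = -31.04 W/m
From the inner boundary to the aerogel blanket/cellular glass interface, ΣR_partial = 2.689 m·K/W.
T_interface = T_in − Q'·ΣR_partial = -153 °C − (-31.04)(2.689) = -69.5 °C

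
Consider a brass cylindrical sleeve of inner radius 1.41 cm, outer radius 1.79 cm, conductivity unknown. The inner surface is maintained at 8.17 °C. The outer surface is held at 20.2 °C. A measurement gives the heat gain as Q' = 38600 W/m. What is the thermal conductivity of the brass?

k = 122 W/m·K

ΣR = ΔT/Q' = |8.17 − 20.2|/38600 = 3.117×10^-4 m·K/W
ln(r₂/r₁)/(2πk) = 3.117×10^-4 ⇒ k = 0.2386/(2π·3.117×10^-4) = 122 W/m·K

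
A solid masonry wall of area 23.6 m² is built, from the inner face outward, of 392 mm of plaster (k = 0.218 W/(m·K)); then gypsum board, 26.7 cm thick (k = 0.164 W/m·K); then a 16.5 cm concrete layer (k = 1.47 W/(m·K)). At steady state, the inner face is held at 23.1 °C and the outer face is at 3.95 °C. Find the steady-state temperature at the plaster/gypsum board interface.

T = 13.4 °C

Series thermal resistances, inner to outer:
  R_plaster = L/(kA) = 0.392/(0.218·23.6) = 0.07619 K/W
  R_gypsum board = L/(kA) = 0.267/(0.164·23.6) = 0.06899 K/W
  R_concrete = L/(kA) = 0.165/(1.47·23.6) = 0.004756 K/W
ΣR = 0.07619 + 0.06899 + 0.004756 = 0.1499 K/W
Q = ΔT/ΣR = (23.1 °C − 3.95 °C)/0.1499 = 127.8 W
From the inner boundary to the plaster/gypsum board interface, ΣR_partial = 0.07619 K/W.
T_interface = T_in − Q·ΣR_partial = 23.1 °C − (127.8)(0.07619) = 13.4 °C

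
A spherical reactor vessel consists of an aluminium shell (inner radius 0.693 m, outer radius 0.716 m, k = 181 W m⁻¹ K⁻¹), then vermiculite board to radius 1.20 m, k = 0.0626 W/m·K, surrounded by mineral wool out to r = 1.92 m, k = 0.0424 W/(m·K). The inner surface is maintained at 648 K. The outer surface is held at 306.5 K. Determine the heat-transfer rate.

Treat each layer as a resistance in series:
  R_aluminium = (1/0.693 − 1/0.716)/(4πk) = 0.04635/(4π·181) = 2.038×10^-5 K/W
  R_vermiculite board = (1/0.716 − 1/1.20)/(4πk) = 0.5633/(4π·0.0626) = 0.7161 K/W
  R_mineral wool = (1/1.20 − 1/1.92)/(4πk) = 0.3125/(4π·0.0424) = 0.5865 K/W
ΣR = 2.038×10^-5 + 0.7161 + 0.5865 = 1.303 K/W
Q = ΔT/ΣR = (648 K − 306.5 K)/1.303 = 262 W

Q = 262 W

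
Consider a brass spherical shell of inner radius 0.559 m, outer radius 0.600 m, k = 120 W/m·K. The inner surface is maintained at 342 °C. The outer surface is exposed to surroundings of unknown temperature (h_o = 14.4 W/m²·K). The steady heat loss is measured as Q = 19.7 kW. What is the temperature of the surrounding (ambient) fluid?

T_out = 38.0 °C

Sum the resistances:
  R_brass = (1/0.559 − 1/0.600)/(4πk) = 0.1222/(4π·120) = 8.106×10^-5 K/W
  R_conv,out = 1/(4πr²h) = 1/(4π·0.600²·14.4) = 0.01535 K/W
ΣR = 0.01543 K/W
ΔT = Q·ΣR = 19700 × 0.01543 = 304.0 K
Heat flows outward, so T_out = T_in − ΔT = 342 − 304.0 = 38.0 °C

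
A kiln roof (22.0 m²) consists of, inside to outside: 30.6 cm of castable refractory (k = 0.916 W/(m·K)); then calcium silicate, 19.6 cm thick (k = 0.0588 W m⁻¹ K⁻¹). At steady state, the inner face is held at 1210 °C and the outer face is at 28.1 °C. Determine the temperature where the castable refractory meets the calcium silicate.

T = 1102 °C

Resistance network (inner→outer):
  R_castable refractory = L/(kA) = 0.306/(0.916·22.0) = 0.01518 K/W
  R_calcium silicate = L/(kA) = 0.196/(0.0588·22.0) = 0.1515 K/W
ΣR = 0.01518 + 0.1515 = 0.1667 K/W
Q = ΔT/ΣR = (1210 °C − 28.1 °C)/0.1667 = 7090 W
From the inner boundary to the castable refractory/calcium silicate interface, ΣR_partial = 0.01518 K/W.
T_interface = T_in − Q·ΣR_partial = 1210 °C − (7090)(0.01518) = 1102 °C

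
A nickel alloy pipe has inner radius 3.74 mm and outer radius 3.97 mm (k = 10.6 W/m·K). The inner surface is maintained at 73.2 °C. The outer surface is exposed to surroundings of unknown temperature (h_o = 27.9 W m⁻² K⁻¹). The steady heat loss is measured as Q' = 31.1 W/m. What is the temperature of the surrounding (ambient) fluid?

T_out = 28.5 °C

Sum the resistances:
  R'_nickel alloy = ln(0.00397/0.00374)/(2πk) = 0.05968/(2π·10.6) = 8.961×10^-4 m·K/W
  R'_conv,out = 1/(2πr h) = 1/(2π·0.00397·27.9) = 1.437 m·K/W
ΣR = 1.438 m·K/W
ΔT = Q'·ΣR = 31.1 × 1.438 = 44.72 K
Heat flows outward, so T_out = T_in − ΔT = 73.2 − 44.72 = 28.5 °C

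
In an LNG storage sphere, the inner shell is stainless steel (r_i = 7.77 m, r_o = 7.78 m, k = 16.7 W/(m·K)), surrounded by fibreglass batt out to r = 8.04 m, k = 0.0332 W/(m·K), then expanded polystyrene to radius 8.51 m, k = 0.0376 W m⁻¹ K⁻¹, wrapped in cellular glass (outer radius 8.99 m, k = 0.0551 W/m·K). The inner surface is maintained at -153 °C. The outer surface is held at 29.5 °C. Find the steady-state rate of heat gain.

Treat each layer as a resistance in series:
  R_stainless steel = (1/7.77 − 1/7.78)/(4πk) = 1.654×10^-4/(4π·16.7) = 7.883×10^-7 K/W
  R_fibreglass batt = (1/7.78 − 1/8.04)/(4πk) = 0.004157/(4π·0.0332) = 0.009963 K/W
  R_expanded polystyrene = (1/8.04 − 1/8.51)/(4πk) = 0.006869/(4π·0.0376) = 0.01454 K/W
  R_cellular glass = (1/8.51 − 1/8.99)/(4πk) = 0.006274/(4π·0.0551) = 0.009061 K/W
ΣR = 7.883×10^-7 + 0.009963 + 0.01454 + 0.009061 = 0.03356 K/W
Q = ΔT/ΣR = (-153 °C − 29.5 °C)/0.03356 = -5440 W
(Negative Q ⇒ heat flows inward; heat gain = 5440 W.)

Q = 5.44 kW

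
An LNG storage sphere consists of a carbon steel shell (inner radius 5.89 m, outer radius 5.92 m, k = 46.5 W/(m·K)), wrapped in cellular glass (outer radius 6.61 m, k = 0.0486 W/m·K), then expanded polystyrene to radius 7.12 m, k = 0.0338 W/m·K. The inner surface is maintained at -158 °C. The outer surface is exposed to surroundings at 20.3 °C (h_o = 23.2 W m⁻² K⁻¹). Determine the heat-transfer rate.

Q = 3.27 kW

Resistance network (inner→outer):
  R_carbon steel = (1/5.89 − 1/5.92)/(4πk) = 8.604×10^-4/(4π·46.5) = 1.472×10^-6 K/W
  R_cellular glass = (1/5.92 − 1/6.61)/(4πk) = 0.01763/(4π·0.0486) = 0.02887 K/W
  R_expanded polystyrene = (1/6.61 − 1/7.12)/(4πk) = 0.01084/(4π·0.0338) = 0.02551 K/W
  R_conv,out = 1/(4πr²h) = 1/(4π·7.12²·23.2) = 6.766×10^-5 K/W
ΣR = 1.472×10^-6 + 0.02887 + 0.02551 + 6.766×10^-5 = 0.05445 K/W
Q = ΔT/ΣR = (-158 °C − 20.3 °C)/0.05445 = -3270 W
(Negative Q ⇒ heat flows inward; heat gain = 3270 W.)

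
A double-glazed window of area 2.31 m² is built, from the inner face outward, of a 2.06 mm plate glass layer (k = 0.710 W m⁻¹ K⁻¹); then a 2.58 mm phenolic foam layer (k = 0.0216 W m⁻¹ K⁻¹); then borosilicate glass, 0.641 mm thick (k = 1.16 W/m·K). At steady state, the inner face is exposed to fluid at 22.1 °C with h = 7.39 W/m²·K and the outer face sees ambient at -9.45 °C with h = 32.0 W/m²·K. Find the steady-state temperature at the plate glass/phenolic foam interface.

Treat each layer as a resistance in series:
  R_conv,in = 1/(hA) = 1/(7.39·2.31) = 0.05858 K/W
  R_plate glass = L/(kA) = 0.00206/(0.710·2.31) = 0.001256 K/W
  R_phenolic foam = L/(kA) = 0.00258/(0.0216·2.31) = 0.05171 K/W
  R_borosilicate glass = L/(kA) = 6.41×10^-4/(1.16·2.31) = 2.392×10^-4 K/W
  R_conv,out = 1/(hA) = 1/(32.0·2.31) = 0.01353 K/W
ΣR = 0.05858 + 0.001256 + 0.05171 + 2.392×10^-4 + 0.01353 = 0.1253 K/W
Q = ΔT/ΣR = (22.1 °C − -9.45 °C)/0.1253 = 251.8 W
From the inner boundary to the plate glass/phenolic foam interface, ΣR_partial = 0.05984 K/W.
T_interface = T_in − Q·ΣR_partial = 22.1 °C − (251.8)(0.05984) = 7.03 °C

T = 7.03 °C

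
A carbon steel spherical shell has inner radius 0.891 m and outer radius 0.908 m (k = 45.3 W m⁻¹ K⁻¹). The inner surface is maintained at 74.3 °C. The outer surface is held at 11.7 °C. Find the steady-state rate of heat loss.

Q = 1700 kW

Q = 4πk·ΔT/(1/r₁ − 1/r₂) = 4π × 45.3 × 62.6 / (1/0.891 − 1/0.908) = 1.70×10^6 W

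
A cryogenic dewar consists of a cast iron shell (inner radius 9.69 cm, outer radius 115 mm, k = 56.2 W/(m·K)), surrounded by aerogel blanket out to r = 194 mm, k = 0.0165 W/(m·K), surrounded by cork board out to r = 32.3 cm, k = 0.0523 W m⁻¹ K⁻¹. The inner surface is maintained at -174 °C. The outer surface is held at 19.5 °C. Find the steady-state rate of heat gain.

Series thermal resistances, inner to outer:
  R_cast iron = (1/0.0969 − 1/0.115)/(4πk) = 1.624/(4π·56.2) = 0.002300 K/W
  R_aerogel blanket = (1/0.115 − 1/0.194)/(4πk) = 3.541/(4π·0.0165) = 17.08 K/W
  R_cork board = (1/0.194 − 1/0.323)/(4πk) = 2.059/(4π·0.0523) = 3.132 K/W
ΣR = 0.002300 + 17.08 + 3.132 = 20.21 K/W
Q = ΔT/ΣR = (-174 °C − 19.5 °C)/20.21 = -9.57 W
(Negative Q ⇒ heat flows inward; heat gain = 9.57 W.)

Q = 9.57 W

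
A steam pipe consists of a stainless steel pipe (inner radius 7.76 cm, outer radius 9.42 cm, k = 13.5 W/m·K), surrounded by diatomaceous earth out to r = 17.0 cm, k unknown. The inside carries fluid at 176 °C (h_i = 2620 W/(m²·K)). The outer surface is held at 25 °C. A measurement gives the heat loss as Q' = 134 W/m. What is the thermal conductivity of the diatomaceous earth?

k = 0.0836 W/m·K

ΣR = ΔT/Q' = |176 − 25|/134 = 1.127 m·K/W
Known resistances:
  R'_conv,in = 1/(2πr h) = 1/(2π·0.0776·2620) = 7.828×10^-4 m·K/W
  R'_stainless steel = ln(0.0942/0.0776)/(2πk) = 0.1939/(2π·13.5) = 0.002285 m·K/W
R_diatomaceous earth = ΣR − ΣR_known = 1.127 − 0.003068 = 1.124 m·K/W
ln(r₂/r₁)/(2πk) = 1.124 ⇒ k = 0.5904/(2π·1.124) = 0.0836 W/m·K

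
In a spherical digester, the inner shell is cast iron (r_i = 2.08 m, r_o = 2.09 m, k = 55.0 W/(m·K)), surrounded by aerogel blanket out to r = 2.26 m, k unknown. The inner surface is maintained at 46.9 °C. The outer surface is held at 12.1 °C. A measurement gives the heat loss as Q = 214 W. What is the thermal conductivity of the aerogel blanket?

ΣR = ΔT/Q = |46.9 − 12.1|/214 = 0.1626 K/W
Known resistances:
  R_cast iron = (1/2.08 − 1/2.09)/(4πk) = 0.002300/(4π·55.0) = 3.328×10^-6 K/W
R_aerogel blanket = ΣR − ΣR_known = 0.1626 − 3.328×10^-6 = 0.1626 K/W
(1/r₁−1/r₂)/(4πk) = 0.1626 ⇒ k = 0.03599/(4π·0.1626) = 0.0176 W/m·K

k = 0.0176 W/m·K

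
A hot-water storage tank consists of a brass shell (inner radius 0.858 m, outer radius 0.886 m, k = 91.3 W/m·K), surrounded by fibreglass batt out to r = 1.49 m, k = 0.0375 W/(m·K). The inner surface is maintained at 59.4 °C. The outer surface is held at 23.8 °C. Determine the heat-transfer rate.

Series thermal resistances, inner to outer:
  R_brass = (1/0.858 − 1/0.886)/(4πk) = 0.03683/(4π·91.3) = 3.210×10^-5 K/W
  R_fibreglass batt = (1/0.886 − 1/1.49)/(4πk) = 0.4575/(4π·0.0375) = 0.9709 K/W
ΣR = 3.210×10^-5 + 0.9709 = 0.9709 K/W
Q = ΔT/ΣR = (59.4 °C − 23.8 °C)/0.9709 = 36.7 W

Q = 36.7 W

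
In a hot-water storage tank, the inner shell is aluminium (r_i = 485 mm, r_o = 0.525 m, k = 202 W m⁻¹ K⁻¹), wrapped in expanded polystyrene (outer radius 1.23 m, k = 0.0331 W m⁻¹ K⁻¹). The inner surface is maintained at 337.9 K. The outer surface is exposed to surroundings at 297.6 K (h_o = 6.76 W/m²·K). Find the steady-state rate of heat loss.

Treat each layer as a resistance in series:
  R_aluminium = (1/0.485 − 1/0.525)/(4πk) = 0.1571/(4π·202) = 6.189×10^-5 K/W
  R_expanded polystyrene = (1/0.525 − 1/1.23)/(4πk) = 1.092/(4π·0.0331) = 2.625 K/W
  R_conv,out = 1/(4πr²h) = 1/(4π·1.23²·6.76) = 0.007781 K/W
ΣR = 6.189×10^-5 + 2.625 + 0.007781 = 2.633 K/W
Q = ΔT/ΣR = (337.9 K − 297.6 K)/2.633 = 15.3 W

Q = 15.3 W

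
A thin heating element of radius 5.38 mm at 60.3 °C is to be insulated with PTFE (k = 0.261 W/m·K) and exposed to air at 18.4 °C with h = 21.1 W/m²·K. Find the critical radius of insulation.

r_cr = 1.24 cm

For a cylinder, r_cr = k_ins/h = 0.261/21.1 = 0.0124 m = 1.24 cm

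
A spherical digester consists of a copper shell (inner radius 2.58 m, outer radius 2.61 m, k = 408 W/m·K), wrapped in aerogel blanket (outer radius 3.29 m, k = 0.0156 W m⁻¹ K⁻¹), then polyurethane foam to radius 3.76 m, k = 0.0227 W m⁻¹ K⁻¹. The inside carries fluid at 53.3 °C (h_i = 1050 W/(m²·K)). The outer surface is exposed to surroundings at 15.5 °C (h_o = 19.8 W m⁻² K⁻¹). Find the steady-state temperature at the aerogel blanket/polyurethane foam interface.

T = 24.9 °C

Treat each layer as a resistance in series:
  R_conv,in = 1/(4πr²h) = 1/(4π·2.58²·1050) = 1.139×10^-5 K/W
  R_copper = (1/2.58 − 1/2.61)/(4πk) = 0.004455/(4π·408) = 8.689×10^-7 K/W
  R_aerogel blanket = (1/2.61 − 1/3.29)/(4πk) = 0.07919/(4π·0.0156) = 0.4040 K/W
  R_polyurethane foam = (1/3.29 − 1/3.76)/(4πk) = 0.03799/(4π·0.0227) = 0.1332 K/W
  R_conv,out = 1/(4πr²h) = 1/(4π·3.76²·19.8) = 2.843×10^-4 K/W
ΣR = 1.139×10^-5 + 8.689×10^-7 + 0.4040 + 0.1332 + 2.843×10^-4 = 0.5375 K/W
Q = ΔT/ΣR = (53.3 °C − 15.5 °C)/0.5375 = 70.33 W
From the inner boundary to the aerogel blanket/polyurethane foam interface, ΣR_partial = 0.4040 K/W.
T_interface = T_in − Q·ΣR_partial = 53.3 °C − (70.33)(0.4040) = 24.9 °C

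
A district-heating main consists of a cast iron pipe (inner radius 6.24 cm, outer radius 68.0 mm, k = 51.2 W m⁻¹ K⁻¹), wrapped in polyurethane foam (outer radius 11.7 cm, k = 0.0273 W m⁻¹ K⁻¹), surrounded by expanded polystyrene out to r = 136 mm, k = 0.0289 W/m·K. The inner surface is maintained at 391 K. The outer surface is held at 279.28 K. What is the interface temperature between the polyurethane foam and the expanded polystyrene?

Series thermal resistances, inner to outer:
  R'_cast iron = ln(0.0680/0.0624)/(2πk) = 0.08594/(2π·51.2) = 2.672×10^-4 m·K/W
  R'_polyurethane foam = ln(0.117/0.0680)/(2πk) = 0.5427/(2π·0.0273) = 3.164 m·K/W
  R'_expanded polystyrene = ln(0.136/0.117)/(2πk) = 0.1505/(2π·0.0289) = 0.8287 m·K/W
ΣR = 2.672×10^-4 + 3.164 + 0.8287 = 3.993 m·K/W
Q' = ΔT/ΣR = (391 K − 279.28 K)/3.993 = 27.98 W/m
From the inner boundary to the polyurethane foam/expanded polystyrene interface, ΣR_partial = 3.164 m·K/W.
T_interface = T_in − Q'·ΣR_partial = 391 K − (27.98)(3.164) = 302.5 K

T = 302.5 K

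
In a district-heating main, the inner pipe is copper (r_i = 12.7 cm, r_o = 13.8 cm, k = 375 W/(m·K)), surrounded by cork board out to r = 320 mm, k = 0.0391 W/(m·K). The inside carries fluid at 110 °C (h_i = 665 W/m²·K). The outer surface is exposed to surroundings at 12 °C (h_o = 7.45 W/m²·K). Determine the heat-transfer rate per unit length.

Series thermal resistances, inner to outer:
  R'_conv,in = 1/(2πr h) = 1/(2π·0.127·665) = 0.001884 m·K/W
  R'_copper = ln(0.138/0.127)/(2πk) = 0.08307/(2π·375) = 3.525×10^-5 m·K/W
  R'_cork board = ln(0.320/0.138)/(2πk) = 0.8411/(2π·0.0391) = 3.424 m·K/W
  R'_conv,out = 1/(2πr h) = 1/(2π·0.320·7.45) = 0.06676 m·K/W
ΣR = 0.001884 + 3.525×10^-5 + 3.424 + 0.06676 = 3.493 m·K/W
Q' = ΔT/ΣR = (110 °C − 12 °C)/3.493 = 28.1 W/m

Q' = 28.1 W/m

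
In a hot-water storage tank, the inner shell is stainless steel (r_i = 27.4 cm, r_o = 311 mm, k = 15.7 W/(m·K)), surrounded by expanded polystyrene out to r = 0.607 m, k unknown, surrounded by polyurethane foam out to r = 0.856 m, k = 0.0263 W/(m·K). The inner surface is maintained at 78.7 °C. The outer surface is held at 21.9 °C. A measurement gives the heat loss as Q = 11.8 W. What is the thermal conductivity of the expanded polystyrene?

ΣR = ΔT/Q = |78.7 − 21.9|/11.8 = 4.814 K/W
Known resistances:
  R_stainless steel = (1/0.274 − 1/0.311)/(4πk) = 0.4342/(4π·15.7) = 0.002201 K/W
  R_polyurethane foam = (1/0.607 − 1/0.856)/(4πk) = 0.4792/(4π·0.0263) = 1.450 K/W
R_expanded polystyrene = ΣR − ΣR_known = 4.814 − 1.452 = 3.362 K/W
(1/r₁−1/r₂)/(4πk) = 3.362 ⇒ k = 1.568/(4π·3.362) = 0.0371 W/m·K

k = 0.0371 W/m·K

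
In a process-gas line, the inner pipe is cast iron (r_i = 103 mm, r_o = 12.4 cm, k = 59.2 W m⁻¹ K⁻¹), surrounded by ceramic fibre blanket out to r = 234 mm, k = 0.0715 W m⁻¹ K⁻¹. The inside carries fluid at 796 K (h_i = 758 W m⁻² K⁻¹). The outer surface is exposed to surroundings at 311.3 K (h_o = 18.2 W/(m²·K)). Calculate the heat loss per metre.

Q' = 333 W/m

Resistance network (inner→outer):
  R'_conv,in = 1/(2πr h) = 1/(2π·0.103·758) = 0.002039 m·K/W
  R'_cast iron = ln(0.124/0.103)/(2πk) = 0.1856/(2π·59.2) = 4.988×10^-4 m·K/W
  R'_ceramic fibre blanket = ln(0.234/0.124)/(2πk) = 0.6350/(2π·0.0715) = 1.414 m·K/W
  R'_conv,out = 1/(2πr h) = 1/(2π·0.234·18.2) = 0.03737 m·K/W
ΣR = 0.002039 + 4.988×10^-4 + 1.414 + 0.03737 = 1.454 m·K/W
Q' = ΔT/ΣR = (796 K − 311.3 K)/1.454 = 333 W/m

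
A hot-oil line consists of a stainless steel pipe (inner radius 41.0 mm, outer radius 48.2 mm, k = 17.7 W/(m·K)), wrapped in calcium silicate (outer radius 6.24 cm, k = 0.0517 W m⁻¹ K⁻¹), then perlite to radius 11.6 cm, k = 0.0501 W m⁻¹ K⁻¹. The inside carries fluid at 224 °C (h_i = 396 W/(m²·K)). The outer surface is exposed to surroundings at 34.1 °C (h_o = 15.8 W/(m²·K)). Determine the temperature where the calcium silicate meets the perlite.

Series thermal resistances, inner to outer:
  R'_conv,in = 1/(2πr h) = 1/(2π·0.0410·396) = 0.009803 m·K/W
  R'_stainless steel = ln(0.0482/0.0410)/(2πk) = 0.1618/(2π·17.7) = 0.001455 m·K/W
  R'_calcium silicate = ln(0.0624/0.0482)/(2πk) = 0.2582/(2π·0.0517) = 0.7949 m·K/W
  R'_perlite = ln(0.116/0.0624)/(2πk) = 0.6200/(2π·0.0501) = 1.970 m·K/W
  R'_conv,out = 1/(2πr h) = 1/(2π·0.116·15.8) = 0.08684 m·K/W
ΣR = 0.009803 + 0.001455 + 0.7949 + 1.970 + 0.08684 = 2.863 m·K/W
Q' = ΔT/ΣR = (224 °C − 34.1 °C)/2.863 = 66.33 W/m
From the inner boundary to the calcium silicate/perlite interface, ΣR_partial = 0.8062 m·K/W.
T_interface = T_in − Q'·ΣR_partial = 224 °C − (66.33)(0.8062) = 171 °C

T = 171 °C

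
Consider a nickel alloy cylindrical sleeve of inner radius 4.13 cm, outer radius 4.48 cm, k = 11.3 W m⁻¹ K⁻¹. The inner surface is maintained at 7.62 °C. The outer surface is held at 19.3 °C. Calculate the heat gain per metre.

Q' = 10200 W/m

Q' = 2πk·ΔT/ln(r₂/r₁) = 2π × 11.3 × 11.68 / ln(0.0448/0.0413) = 10200 W/m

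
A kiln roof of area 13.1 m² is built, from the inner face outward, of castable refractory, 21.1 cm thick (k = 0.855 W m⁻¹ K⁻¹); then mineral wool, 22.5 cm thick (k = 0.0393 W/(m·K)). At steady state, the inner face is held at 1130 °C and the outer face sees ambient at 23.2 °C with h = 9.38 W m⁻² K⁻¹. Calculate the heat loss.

Q = 2.39 kW

Resistance network (inner→outer):
  R_castable refractory = L/(kA) = 0.211/(0.855·13.1) = 0.01884 K/W
  R_mineral wool = L/(kA) = 0.225/(0.0393·13.1) = 0.4370 K/W
  R_conv,out = 1/(hA) = 1/(9.38·13.1) = 0.008138 K/W
ΣR = 0.01884 + 0.4370 + 0.008138 = 0.4640 K/W
Q = ΔT/ΣR = (1130 °C − 23.2 °C)/0.4640 = 2390 W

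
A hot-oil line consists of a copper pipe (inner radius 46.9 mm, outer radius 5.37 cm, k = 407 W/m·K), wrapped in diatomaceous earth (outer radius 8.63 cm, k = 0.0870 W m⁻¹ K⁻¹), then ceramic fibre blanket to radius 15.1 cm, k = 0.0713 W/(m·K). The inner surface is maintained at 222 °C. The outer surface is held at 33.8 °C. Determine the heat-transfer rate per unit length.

Treat each layer as a resistance in series:
  R'_copper = ln(0.0537/0.0469)/(2πk) = 0.1354/(2π·407) = 5.295×10^-5 m·K/W
  R'_diatomaceous earth = ln(0.0863/0.0537)/(2πk) = 0.4744/(2π·0.0870) = 0.8679 m·K/W
  R'_ceramic fibre blanket = ln(0.151/0.0863)/(2πk) = 0.5595/(2π·0.0713) = 1.249 m·K/W
ΣR = 5.295×10^-5 + 0.8679 + 1.249 = 2.117 m·K/W
Q' = ΔT/ΣR = (222 °C − 33.8 °C)/2.117 = 88.9 W/m

Q' = 88.9 W/m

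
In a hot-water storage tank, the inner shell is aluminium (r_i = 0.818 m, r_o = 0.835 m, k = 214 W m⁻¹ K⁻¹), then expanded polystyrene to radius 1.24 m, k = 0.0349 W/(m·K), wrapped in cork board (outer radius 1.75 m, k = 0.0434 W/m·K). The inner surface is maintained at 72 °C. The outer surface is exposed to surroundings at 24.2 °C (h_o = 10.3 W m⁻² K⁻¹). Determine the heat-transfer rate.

Q = 36.1 W

Resistance network (inner→outer):
  R_aluminium = (1/0.818 − 1/0.835)/(4πk) = 0.02489/(4π·214) = 9.255×10^-6 K/W
  R_expanded polystyrene = (1/0.835 − 1/1.24)/(4πk) = 0.3912/(4π·0.0349) = 0.8919 K/W
  R_cork board = (1/1.24 − 1/1.75)/(4πk) = 0.2350/(4π·0.0434) = 0.4309 K/W
  R_conv,out = 1/(4πr²h) = 1/(4π·1.75²·10.3) = 0.002523 K/W
ΣR = 9.255×10^-6 + 0.8919 + 0.4309 + 0.002523 = 1.325 K/W
Q = ΔT/ΣR = (72 °C − 24.2 °C)/1.325 = 36.1 W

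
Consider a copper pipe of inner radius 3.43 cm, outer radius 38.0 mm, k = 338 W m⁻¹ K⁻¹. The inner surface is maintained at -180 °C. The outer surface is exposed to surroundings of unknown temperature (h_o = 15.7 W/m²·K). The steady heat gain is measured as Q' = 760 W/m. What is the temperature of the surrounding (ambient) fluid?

Series resistances:
  R'_copper = ln(0.0380/0.0343)/(2πk) = 0.1024/(2π·338) = 4.824×10^-5 m·K/W
  R'_conv,out = 1/(2πr h) = 1/(2π·0.0380·15.7) = 0.2668 m·K/W
ΣR = 0.2668 m·K/W
ΔT = Q'·ΣR = 760 × 0.2668 = 202.8 K
Heat flows inward, so T_out = T_in + ΔT = -180 + 202.8 = 22.8 °C

T_out = 22.8 °C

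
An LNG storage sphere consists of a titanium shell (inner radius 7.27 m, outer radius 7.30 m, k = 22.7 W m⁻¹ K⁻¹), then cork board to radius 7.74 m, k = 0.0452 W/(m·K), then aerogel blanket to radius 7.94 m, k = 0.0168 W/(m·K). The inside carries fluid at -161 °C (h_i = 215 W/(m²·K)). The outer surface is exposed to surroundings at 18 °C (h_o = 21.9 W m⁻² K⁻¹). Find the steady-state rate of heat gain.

Series thermal resistances, inner to outer:
  R_conv,in = 1/(4πr²h) = 1/(4π·7.27²·215) = 7.003×10^-6 K/W
  R_titanium = (1/7.27 − 1/7.30)/(4πk) = 5.653×10^-4/(4π·22.7) = 1.982×10^-6 K/W
  R_cork board = (1/7.30 − 1/7.74)/(4πk) = 0.007787/(4π·0.0452) = 0.01371 K/W
  R_aerogel blanket = (1/7.74 − 1/7.94)/(4πk) = 0.003254/(4π·0.0168) = 0.01542 K/W
  R_conv,out = 1/(4πr²h) = 1/(4π·7.94²·21.9) = 5.764×10^-5 K/W
ΣR = 7.003×10^-6 + 1.982×10^-6 + 0.01371 + 0.01542 + 5.764×10^-5 = 0.02920 K/W
Q = ΔT/ΣR = (-161 °C − 18 °C)/0.02920 = -6130 W
(Negative Q ⇒ heat flows inward; heat gain = 6130 W.)

Q = 6.13 kW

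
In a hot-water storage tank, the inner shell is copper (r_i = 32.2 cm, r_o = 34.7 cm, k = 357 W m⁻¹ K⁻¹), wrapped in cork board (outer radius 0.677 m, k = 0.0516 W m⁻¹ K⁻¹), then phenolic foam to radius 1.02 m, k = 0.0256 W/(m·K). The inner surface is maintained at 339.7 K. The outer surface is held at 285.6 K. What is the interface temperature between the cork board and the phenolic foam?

T = 308.1 K

Series thermal resistances, inner to outer:
  R_copper = (1/0.322 − 1/0.347)/(4πk) = 0.2237/(4π·357) = 4.987×10^-5 K/W
  R_cork board = (1/0.347 − 1/0.677)/(4πk) = 1.405/(4π·0.0516) = 2.166 K/W
  R_phenolic foam = (1/0.677 − 1/1.02)/(4πk) = 0.4967/(4π·0.0256) = 1.544 K/W
ΣR = 4.987×10^-5 + 2.166 + 1.544 = 3.710 K/W
Q = ΔT/ΣR = (339.7 K − 285.6 K)/3.710 = 14.58 W
From the inner boundary to the cork board/phenolic foam interface, ΣR_partial = 2.166 K/W.
T_interface = T_in − Q·ΣR_partial = 339.7 K − (14.58)(2.166) = 308.1 K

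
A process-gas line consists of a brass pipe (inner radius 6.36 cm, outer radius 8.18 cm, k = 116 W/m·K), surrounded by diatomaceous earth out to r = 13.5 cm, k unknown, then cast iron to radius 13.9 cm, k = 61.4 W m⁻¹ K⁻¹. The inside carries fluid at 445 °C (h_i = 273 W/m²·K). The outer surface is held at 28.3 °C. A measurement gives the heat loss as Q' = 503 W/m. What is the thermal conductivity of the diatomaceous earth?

k = 0.0974 W/m·K

ΣR = ΔT/Q' = |445 − 28.3|/503 = 0.8284 m·K/W
Known resistances:
  R'_conv,in = 1/(2πr h) = 1/(2π·0.0636·273) = 0.009166 m·K/W
  R'_brass = ln(0.0818/0.0636)/(2πk) = 0.2517/(2π·116) = 3.453×10^-4 m·K/W
  R'_cast iron = ln(0.139/0.135)/(2πk) = 0.02920/(2π·61.4) = 7.569×10^-5 m·K/W
R_diatomaceous earth = ΣR − ΣR_known = 0.8284 − 0.009587 = 0.8188 m·K/W
ln(r₂/r₁)/(2πk) = 0.8188 ⇒ k = 0.5010/(2π·0.8188) = 0.0974 W/m·K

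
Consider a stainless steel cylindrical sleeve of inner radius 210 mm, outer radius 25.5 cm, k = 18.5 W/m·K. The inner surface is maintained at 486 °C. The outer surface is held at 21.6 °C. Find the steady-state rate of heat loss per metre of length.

Q' = 2.78×10^5 W/m

Q' = 2πk·ΔT/ln(r₂/r₁) = 2π × 18.5 × 464.4 / ln(0.255/0.210) = 2.78×10^5 W/m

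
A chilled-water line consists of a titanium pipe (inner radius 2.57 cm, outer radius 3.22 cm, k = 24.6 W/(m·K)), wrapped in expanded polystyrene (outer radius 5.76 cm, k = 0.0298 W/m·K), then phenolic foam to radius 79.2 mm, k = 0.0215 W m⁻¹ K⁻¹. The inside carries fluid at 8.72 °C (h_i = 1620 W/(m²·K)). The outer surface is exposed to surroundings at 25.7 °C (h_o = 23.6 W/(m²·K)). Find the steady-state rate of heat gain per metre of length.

Resistance network (inner→outer):
  R'_conv,in = 1/(2πr h) = 1/(2π·0.0257·1620) = 0.003823 m·K/W
  R'_titanium = ln(0.0322/0.0257)/(2πk) = 0.2255/(2π·24.6) = 0.001459 m·K/W
  R'_expanded polystyrene = ln(0.0576/0.0322)/(2πk) = 0.5816/(2π·0.0298) = 3.106 m·K/W
  R'_phenolic foam = ln(0.0792/0.0576)/(2πk) = 0.3185/(2π·0.0215) = 2.357 m·K/W
  R'_conv,out = 1/(2πr h) = 1/(2π·0.0792·23.6) = 0.08515 m·K/W
ΣR = 0.003823 + 0.001459 + 3.106 + 2.357 + 0.08515 = 5.553 m·K/W
Q' = ΔT/ΣR = (8.72 °C − 25.7 °C)/5.553 = -3.06 W/m
(Negative Q' ⇒ heat flows inward; heat gain = 3.06 W/m.)

Q' = 3.06 W/m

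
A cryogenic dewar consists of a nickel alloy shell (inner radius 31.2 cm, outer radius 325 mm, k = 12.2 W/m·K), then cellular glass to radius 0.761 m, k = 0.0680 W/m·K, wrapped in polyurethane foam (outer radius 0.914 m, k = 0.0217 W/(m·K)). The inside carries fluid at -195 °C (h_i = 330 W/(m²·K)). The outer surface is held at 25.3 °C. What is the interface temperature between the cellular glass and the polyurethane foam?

T = -36.6 °C

Treat each layer as a resistance in series:
  R_conv,in = 1/(4πr²h) = 1/(4π·0.312²·330) = 0.002477 K/W
  R_nickel alloy = (1/0.312 − 1/0.325)/(4πk) = 0.1282/(4π·12.2) = 8.362×10^-4 K/W
  R_cellular glass = (1/0.325 − 1/0.761)/(4πk) = 1.763/(4π·0.0680) = 2.063 K/W
  R_polyurethane foam = (1/0.761 − 1/0.914)/(4πk) = 0.2200/(4π·0.0217) = 0.8067 K/W
ΣR = 0.002477 + 8.362×10^-4 + 2.063 + 0.8067 = 2.873 K/W
Q = ΔT/ΣR = (-195 °C − 25.3 °C)/2.873 = -76.68 W
From the inner boundary to the cellular glass/polyurethane foam interface, ΣR_partial = 2.066 K/W.
T_interface = T_in − Q·ΣR_partial = -195 °C − (-76.68)(2.066) = -36.6 °C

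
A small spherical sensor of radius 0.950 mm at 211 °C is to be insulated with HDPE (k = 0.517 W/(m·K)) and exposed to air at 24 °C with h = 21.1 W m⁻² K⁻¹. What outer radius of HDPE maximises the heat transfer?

For a sphere, r_cr = 2k_ins/h = 2·0.517/21.1 = 0.0490 m = 4.90 cm

r_cr = 4.90 cm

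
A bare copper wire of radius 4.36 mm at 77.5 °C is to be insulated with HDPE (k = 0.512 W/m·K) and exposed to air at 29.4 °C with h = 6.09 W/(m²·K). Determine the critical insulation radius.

For a cylinder, r_cr = k_ins/h = 0.512/6.09 = 0.0841 m = 8.41 cm

r_cr = 8.41 cm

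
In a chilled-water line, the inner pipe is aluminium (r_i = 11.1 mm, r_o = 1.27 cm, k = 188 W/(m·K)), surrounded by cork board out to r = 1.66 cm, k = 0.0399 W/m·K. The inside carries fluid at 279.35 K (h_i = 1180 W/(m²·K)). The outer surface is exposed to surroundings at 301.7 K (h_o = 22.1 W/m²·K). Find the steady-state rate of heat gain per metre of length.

Q' = 14.8 W/m

Resistance network (inner→outer):
  R'_conv,in = 1/(2πr h) = 1/(2π·0.0111·1180) = 0.01215 m·K/W
  R'_aluminium = ln(0.0127/0.0111)/(2πk) = 0.1347/(2π·188) = 1.140×10^-4 m·K/W
  R'_cork board = ln(0.0166/0.0127)/(2πk) = 0.2678/(2π·0.0399) = 1.068 m·K/W
  R'_conv,out = 1/(2πr h) = 1/(2π·0.0166·22.1) = 0.4338 m·K/W
ΣR = 0.01215 + 1.140×10^-4 + 1.068 + 0.4338 = 1.514 m·K/W
Q' = ΔT/ΣR = (279.35 K − 301.7 K)/1.514 = -14.8 W/m
(Negative Q' ⇒ heat flows inward; heat gain = 14.8 W/m.)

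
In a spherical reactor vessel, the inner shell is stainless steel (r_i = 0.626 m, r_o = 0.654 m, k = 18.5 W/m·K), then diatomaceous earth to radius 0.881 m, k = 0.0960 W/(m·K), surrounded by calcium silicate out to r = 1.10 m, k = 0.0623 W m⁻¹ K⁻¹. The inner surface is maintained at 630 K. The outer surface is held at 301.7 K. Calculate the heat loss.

Q = 533 W

Series thermal resistances, inner to outer:
  R_stainless steel = (1/0.626 − 1/0.654)/(4πk) = 0.06839/(4π·18.5) = 2.942×10^-4 K/W
  R_diatomaceous earth = (1/0.654 − 1/0.881)/(4πk) = 0.3940/(4π·0.0960) = 0.3266 K/W
  R_calcium silicate = (1/0.881 − 1/1.10)/(4πk) = 0.2260/(4π·0.0623) = 0.2887 K/W
ΣR = 2.942×10^-4 + 0.3266 + 0.2887 = 0.6156 K/W
Q = ΔT/ΣR = (630 K − 301.7 K)/0.6156 = 533 W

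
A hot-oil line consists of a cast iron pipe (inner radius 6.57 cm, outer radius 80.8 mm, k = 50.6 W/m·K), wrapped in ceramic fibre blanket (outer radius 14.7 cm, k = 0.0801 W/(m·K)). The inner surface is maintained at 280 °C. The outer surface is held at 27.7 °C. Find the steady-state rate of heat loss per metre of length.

Treat each layer as a resistance in series:
  R'_cast iron = ln(0.0808/0.0657)/(2πk) = 0.2069/(2π·50.6) = 6.507×10^-4 m·K/W
  R'_ceramic fibre blanket = ln(0.147/0.0808)/(2πk) = 0.5985/(2π·0.0801) = 1.189 m·K/W
ΣR = 6.507×10^-4 + 1.189 = 1.190 m·K/W
Q' = ΔT/ΣR = (280 °C − 27.7 °C)/1.190 = 212 W/m

Q' = 212 W/m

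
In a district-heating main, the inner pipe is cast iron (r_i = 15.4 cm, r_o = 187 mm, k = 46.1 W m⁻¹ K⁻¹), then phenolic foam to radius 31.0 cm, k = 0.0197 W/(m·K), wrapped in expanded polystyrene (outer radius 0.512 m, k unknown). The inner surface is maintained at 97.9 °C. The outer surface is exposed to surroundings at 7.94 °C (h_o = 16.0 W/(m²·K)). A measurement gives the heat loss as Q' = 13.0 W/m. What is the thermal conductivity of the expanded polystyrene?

k = 0.0284 W/m·K

ΣR = ΔT/Q' = |97.9 − 7.94|/13.0 = 6.920 m·K/W
Known resistances:
  R'_cast iron = ln(0.187/0.154)/(2πk) = 0.1942/(2π·46.1) = 6.703×10^-4 m·K/W
  R'_phenolic foam = ln(0.310/0.187)/(2πk) = 0.5055/(2π·0.0197) = 4.084 m·K/W
  R'_conv,out = 1/(2πr h) = 1/(2π·0.512·16.0) = 0.01943 m·K/W
R_expanded polystyrene = ΣR − ΣR_known = 6.920 − 4.104 = 2.816 m·K/W
ln(r₂/r₁)/(2πk) = 2.816 ⇒ k = 0.5018/(2π·2.816) = 0.0284 W/m·K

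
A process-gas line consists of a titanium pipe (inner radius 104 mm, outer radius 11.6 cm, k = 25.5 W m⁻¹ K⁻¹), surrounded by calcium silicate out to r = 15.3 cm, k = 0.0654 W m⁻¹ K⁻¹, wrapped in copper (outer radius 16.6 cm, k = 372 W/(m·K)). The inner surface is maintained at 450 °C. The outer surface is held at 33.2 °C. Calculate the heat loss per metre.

Treat each layer as a resistance in series:
  R'_titanium = ln(0.116/0.104)/(2πk) = 0.1092/(2π·25.5) = 6.816×10^-4 m·K/W
  R'_calcium silicate = ln(0.153/0.116)/(2πk) = 0.2768/(2π·0.0654) = 0.6737 m·K/W
  R'_copper = ln(0.166/0.153)/(2πk) = 0.08155/(2π·372) = 3.489×10^-5 m·K/W
ΣR = 6.816×10^-4 + 0.6737 + 3.489×10^-5 = 0.6744 m·K/W
Q' = ΔT/ΣR = (450 °C − 33.2 °C)/0.6744 = 618 W/m

Q' = 618 W/m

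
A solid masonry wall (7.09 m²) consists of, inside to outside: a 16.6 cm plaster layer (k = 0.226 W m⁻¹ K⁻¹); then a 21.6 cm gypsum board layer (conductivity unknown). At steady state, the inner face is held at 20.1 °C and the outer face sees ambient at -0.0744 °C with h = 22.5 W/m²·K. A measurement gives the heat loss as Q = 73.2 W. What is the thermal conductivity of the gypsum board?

ΣR = ΔT/Q = |20.1 − -0.0744|/73.2 = 0.2756 K/W
Known resistances:
  R_plaster = L/(kA) = 0.166/(0.226·7.09) = 0.1036 K/W
  R_conv,out = 1/(hA) = 1/(22.5·7.09) = 0.006269 K/W
R_gypsum board = ΣR − ΣR_known = 0.2756 − 0.1099 = 0.1657 K/W
L/(kA) = 0.1657 ⇒ k = 0.216/(0.1657·7.09) = 0.184 W/m·K

k = 0.184 W/m·K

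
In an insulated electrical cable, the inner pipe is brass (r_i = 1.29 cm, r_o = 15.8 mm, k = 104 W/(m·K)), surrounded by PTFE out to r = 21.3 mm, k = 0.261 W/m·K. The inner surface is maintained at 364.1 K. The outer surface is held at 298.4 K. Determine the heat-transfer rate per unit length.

Resistance network (inner→outer):
  R'_brass = ln(0.0158/0.0129)/(2πk) = 0.2028/(2π·104) = 3.103×10^-4 m·K/W
  R'_PTFE = ln(0.0213/0.0158)/(2πk) = 0.2987/(2π·0.261) = 0.1821 m·K/W
ΣR = 3.103×10^-4 + 0.1821 = 0.1824 m·K/W
Q' = ΔT/ΣR = (364.1 K − 298.4 K)/0.1824 = 360 W/m

Q' = 360 W/m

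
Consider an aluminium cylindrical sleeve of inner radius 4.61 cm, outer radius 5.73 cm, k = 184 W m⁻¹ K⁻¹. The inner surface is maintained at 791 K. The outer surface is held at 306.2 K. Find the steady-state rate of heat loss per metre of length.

Q' = 2πk·ΔT/ln(r₂/r₁) = 2π × 184 × 484.8 / ln(0.0573/0.0461) = 2.58×10^6 W/m

Q' = 2.58×10^6 W/m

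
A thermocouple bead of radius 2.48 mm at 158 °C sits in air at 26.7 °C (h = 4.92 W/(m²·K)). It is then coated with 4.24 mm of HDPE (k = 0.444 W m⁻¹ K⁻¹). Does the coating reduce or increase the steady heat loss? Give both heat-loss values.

Critical radius for a sphere: r_cr = 2k/h = 0.180 m = 18.0 cm.
Outer radius after coating: r₂ = 0.00248 + 0.00424 = 0.00672 m.
Since r₁ < r_cr and r₂ ≤ r_cr, the coating moves toward the maximum at r_cr — heat loss rises.
Bare: R = 1/(4πr₁²h) = 2630 K/W; Q = 131.3/2630 = 0.0499 W.
Coated: R = R_cond + R_conv = 403.8 K/W; Q = 131.3/403.8 = 0.325 W.

increases: 0.0499 → 0.325 W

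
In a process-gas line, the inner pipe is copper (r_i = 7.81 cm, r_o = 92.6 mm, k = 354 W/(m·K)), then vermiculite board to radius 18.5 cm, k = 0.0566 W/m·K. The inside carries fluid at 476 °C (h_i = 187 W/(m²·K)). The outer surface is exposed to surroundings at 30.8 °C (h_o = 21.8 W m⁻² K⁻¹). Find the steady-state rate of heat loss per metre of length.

Q' = 223 W/m

Treat each layer as a resistance in series:
  R'_conv,in = 1/(2πr h) = 1/(2π·0.0781·187) = 0.01090 m·K/W
  R'_copper = ln(0.0926/0.0781)/(2πk) = 0.1703/(2π·354) = 7.656×10^-5 m·K/W
  R'_vermiculite board = ln(0.185/0.0926)/(2πk) = 0.6921/(2π·0.0566) = 1.946 m·K/W
  R'_conv,out = 1/(2πr h) = 1/(2π·0.185·21.8) = 0.03946 m·K/W
ΣR = 0.01090 + 7.656×10^-5 + 1.946 + 0.03946 = 1.996 m·K/W
Q' = ΔT/ΣR = (476 °C − 30.8 °C)/1.996 = 223 W/m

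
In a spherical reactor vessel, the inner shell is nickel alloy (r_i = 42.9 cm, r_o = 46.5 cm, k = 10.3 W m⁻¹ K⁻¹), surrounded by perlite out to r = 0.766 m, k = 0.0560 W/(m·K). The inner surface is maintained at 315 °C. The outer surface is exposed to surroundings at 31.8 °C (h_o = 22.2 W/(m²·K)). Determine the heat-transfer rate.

Resistance network (inner→outer):
  R_nickel alloy = (1/0.429 − 1/0.465)/(4πk) = 0.1805/(4π·10.3) = 0.001394 K/W
  R_perlite = (1/0.465 − 1/0.766)/(4πk) = 0.8451/(4π·0.0560) = 1.201 K/W
  R_conv,out = 1/(4πr²h) = 1/(4π·0.766²·22.2) = 0.006109 K/W
ΣR = 0.001394 + 1.201 + 0.006109 = 1.209 K/W
Q = ΔT/ΣR = (315 °C − 31.8 °C)/1.209 = 234 W

Q = 234 W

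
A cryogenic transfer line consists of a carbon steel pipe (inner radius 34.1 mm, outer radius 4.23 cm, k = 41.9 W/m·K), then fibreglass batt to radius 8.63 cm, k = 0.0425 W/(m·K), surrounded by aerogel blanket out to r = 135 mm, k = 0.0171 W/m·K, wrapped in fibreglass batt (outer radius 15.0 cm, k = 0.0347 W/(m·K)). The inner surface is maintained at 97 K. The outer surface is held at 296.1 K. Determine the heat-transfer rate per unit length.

Q' = 27.2 W/m

Series thermal resistances, inner to outer:
  R'_carbon steel = ln(0.0423/0.0341)/(2πk) = 0.2155/(2π·41.9) = 8.185×10^-4 m·K/W
  R'_fibreglass batt = ln(0.0863/0.0423)/(2πk) = 0.7130/(2π·0.0425) = 2.670 m·K/W
  R'_aerogel blanket = ln(0.135/0.0863)/(2πk) = 0.4474/(2π·0.0171) = 4.165 m·K/W
  R'_fibreglass batt = ln(0.150/0.135)/(2πk) = 0.1054/(2π·0.0347) = 0.4832 m·K/W
ΣR = 8.185×10^-4 + 2.670 + 4.165 + 0.4832 = 7.319 m·K/W
Q' = ΔT/ΣR = (97 K − 296.1 K)/7.319 = -27.2 W/m
(Negative Q' ⇒ heat flows inward; heat gain = 27.2 W/m.)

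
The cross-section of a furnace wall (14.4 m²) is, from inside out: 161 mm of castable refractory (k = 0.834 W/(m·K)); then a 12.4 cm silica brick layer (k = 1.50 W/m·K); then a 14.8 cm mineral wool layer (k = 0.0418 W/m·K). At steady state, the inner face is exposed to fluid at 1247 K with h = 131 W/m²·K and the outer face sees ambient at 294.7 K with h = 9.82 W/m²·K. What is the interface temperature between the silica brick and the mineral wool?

T = 1178 K

Treat each layer as a resistance in series:
  R_conv,in = 1/(hA) = 1/(131·14.4) = 5.301×10^-4 K/W
  R_castable refractory = L/(kA) = 0.161/(0.834·14.4) = 0.01341 K/W
  R_silica brick = L/(kA) = 0.124/(1.50·14.4) = 0.005741 K/W
  R_mineral wool = L/(kA) = 0.148/(0.0418·14.4) = 0.2459 K/W
  R_conv,out = 1/(hA) = 1/(9.82·14.4) = 0.007072 K/W
ΣR = 5.301×10^-4 + 0.01341 + 0.005741 + 0.2459 + 0.007072 = 0.2727 K/W
Q = ΔT/ΣR = (1247 K − 294.7 K)/0.2727 = 3492 W
From the inner boundary to the silica brick/mineral wool interface, ΣR_partial = 0.01968 K/W.
T_interface = T_in − Q·ΣR_partial = 1247 K − (3492)(0.01968) = 1178 K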